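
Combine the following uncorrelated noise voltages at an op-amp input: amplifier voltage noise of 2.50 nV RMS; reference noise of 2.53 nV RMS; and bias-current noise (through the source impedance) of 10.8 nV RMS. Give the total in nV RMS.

11.4 nV

Uncorrelated sources add in power (mean-square): V_tot = √(ΣV_i²)
V_tot = √[(2.50×10⁻⁹)² + (2.53×10⁻⁹)² + (1.08×10⁻⁸)²] = 1.14×10⁻⁸ V = 11.4 nV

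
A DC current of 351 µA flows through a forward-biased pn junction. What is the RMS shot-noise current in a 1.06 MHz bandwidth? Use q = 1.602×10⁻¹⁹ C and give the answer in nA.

10.9 nA

I_n = √(2qI·B)
2qI·B = 2 × 1.602×10⁻¹⁹ × 3.51×10⁻⁴ × 1.06×10⁶ = 1.19×10⁻¹⁶ A²
I_n = √(1.19×10⁻¹⁶) = 1.09×10⁻⁸ A = 10.9 nA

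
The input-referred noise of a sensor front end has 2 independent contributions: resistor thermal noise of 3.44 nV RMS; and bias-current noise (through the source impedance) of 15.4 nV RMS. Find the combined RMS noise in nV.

Uncorrelated sources add in power (mean-square): V_tot = √(ΣV_i²)
V_tot = √[(3.44×10⁻⁹)² + (1.54×10⁻⁸)²] = 1.58×10⁻⁸ V = 15.8 nV

15.8 nV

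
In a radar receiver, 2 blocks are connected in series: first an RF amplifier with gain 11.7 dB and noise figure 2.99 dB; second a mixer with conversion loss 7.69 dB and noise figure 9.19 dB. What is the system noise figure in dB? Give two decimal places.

Convert to linear (a loss of L dB is a gain of −L dB): F_i = 10^(NF_i/10), G_i = 10^(G_i,dB/10)
  Stage 1: F_1 = 10^(2.99/10) = 1.991, G_1 = 10^(11.7/10) = 14.79
  Stage 2: F_2 = 10^(9.19/10) = 8.299, G_2 = 10^(−7.69/10) = 0.1702
Friis cascade:
  F = 1.991 + (8.299 − 1)/14.79 = 2.484
NF = 10 log₁₀(2.484) = 3.95 dB

3.95 dB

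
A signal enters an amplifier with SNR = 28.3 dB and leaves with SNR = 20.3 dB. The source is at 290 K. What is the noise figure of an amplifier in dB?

NF (dB) = SNR_in(dB) − SNR_out(dB) when the source is at T₀
NF = 28.3 − 20.3 = 8.0 dB

8.0 dB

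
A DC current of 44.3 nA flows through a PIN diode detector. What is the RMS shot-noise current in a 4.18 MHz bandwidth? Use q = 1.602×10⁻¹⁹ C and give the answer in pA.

I_n = √(2qI·B)
2qI·B = 2 × 1.602×10⁻¹⁹ × 4.43×10⁻⁸ × 4.18×10⁶ = 5.93×10⁻²⁰ A²
I_n = √(5.93×10⁻²⁰) = 2.44×10⁻¹⁰ A = 244 pA

244 pA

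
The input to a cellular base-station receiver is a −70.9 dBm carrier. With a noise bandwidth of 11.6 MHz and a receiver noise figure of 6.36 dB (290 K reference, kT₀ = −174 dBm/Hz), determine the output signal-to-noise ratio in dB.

26.1 dB

Noise floor: N = −174 + 10 log₁₀(B) + NF
10 log₁₀(1.16×10⁷) = 70.64 dB
N = −174 + 70.64 + 6.36 = −97.00 dBm
SNR = P_sig − N = −70.9 − (−97.00) = 26.10 dB → 26.1 dB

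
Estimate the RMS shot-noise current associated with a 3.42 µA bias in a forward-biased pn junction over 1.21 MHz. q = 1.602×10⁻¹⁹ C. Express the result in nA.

I_n = √(2qI·B)
2qI·B = 2 × 1.602×10⁻¹⁹ × 3.42×10⁻⁶ × 1.21×10⁶ = 1.33×10⁻¹⁸ A²
I_n = √(1.33×10⁻¹⁸) = 1.15×10⁻⁹ A = 1.15 nA

1.15 nA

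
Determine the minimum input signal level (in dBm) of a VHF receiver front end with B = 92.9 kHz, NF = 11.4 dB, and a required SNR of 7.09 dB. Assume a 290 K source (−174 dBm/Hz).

−105.8 dBm

Sensitivity = −174 + 10 log₁₀(B) + NF + SNR_min
= −174 + 49.68 + 11.4 + 7.09
= −105.83 dBm → −105.8 dBm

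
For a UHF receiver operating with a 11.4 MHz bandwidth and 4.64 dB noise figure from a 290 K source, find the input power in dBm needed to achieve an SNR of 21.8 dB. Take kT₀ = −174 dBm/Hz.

−77.0 dBm

Sensitivity = −174 + 10 log₁₀(B) + NF + SNR_min
= −174 + 70.57 + 4.64 + 21.8
= −76.99 dBm → −77.0 dBm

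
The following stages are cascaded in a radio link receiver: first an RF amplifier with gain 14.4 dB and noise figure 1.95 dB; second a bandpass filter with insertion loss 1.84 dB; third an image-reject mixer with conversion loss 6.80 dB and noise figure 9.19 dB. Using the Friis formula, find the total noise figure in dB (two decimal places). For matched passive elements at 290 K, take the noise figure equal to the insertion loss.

Convert to linear (a loss of L dB is a gain of −L dB): F_i = 10^(NF_i/10), G_i = 10^(G_i,dB/10)
  Stage 1: F_1 = 10^(1.95/10) = 1.567, G_1 = 10^(14.4/10) = 27.54
  Stage 2: F_2 = 10^(1.84/10) = 1.528, G_2 = 10^(−1.84/10) = 0.6546
  Stage 3: F_3 = 10^(9.19/10) = 8.299, G_3 = 10^(−6.80/10) = 0.2089
Friis cascade:
  F = 1.567 + (1.528 − 1)/27.54 + (8.299 − 1)/18.03 = 1.991
NF = 10 log₁₀(1.991) = 2.99 dB

2.99 dB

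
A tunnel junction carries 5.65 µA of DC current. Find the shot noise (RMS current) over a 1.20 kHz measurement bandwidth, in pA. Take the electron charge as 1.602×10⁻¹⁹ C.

46.6 pA

I_n = √(2qI·B)
2qI·B = 2 × 1.602×10⁻¹⁹ × 5.65×10⁻⁶ × 1.20×10³ = 2.17×10⁻²¹ A²
I_n = √(2.17×10⁻²¹) = 4.66×10⁻¹¹ A = 46.6 pA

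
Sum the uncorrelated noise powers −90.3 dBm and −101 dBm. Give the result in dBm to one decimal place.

−89.9 dBm

Convert to linear, add, convert back:
P₁ = 9.33×10⁻¹³ W, P₂ = 7.94×10⁻¹⁴ W
P_tot = 1.01×10⁻¹² W → 10 log₁₀(P_tot / 10⁻³) = −89.9 dBm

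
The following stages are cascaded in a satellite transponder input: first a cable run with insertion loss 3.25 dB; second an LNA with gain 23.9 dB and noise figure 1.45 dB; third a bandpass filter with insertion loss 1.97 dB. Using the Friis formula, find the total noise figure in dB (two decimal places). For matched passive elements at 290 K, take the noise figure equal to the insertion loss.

4.71 dB

Convert to linear (a loss of L dB is a gain of −L dB): F_i = 10^(NF_i/10), G_i = 10^(G_i,dB/10)
  Stage 1: F_1 = 10^(3.25/10) = 2.113, G_1 = 10^(−3.25/10) = 0.4732
  Stage 2: F_2 = 10^(1.45/10) = 1.396, G_2 = 10^(23.9/10) = 245.5
  Stage 3: F_3 = 10^(1.97/10) = 1.574, G_3 = 10^(−1.97/10) = 0.6353
Friis cascade:
  F = 2.113 + (1.396 − 1)/0.4732 + (1.574 − 1)/116.1 = 2.956
NF = 10 log₁₀(2.956) = 4.71 dB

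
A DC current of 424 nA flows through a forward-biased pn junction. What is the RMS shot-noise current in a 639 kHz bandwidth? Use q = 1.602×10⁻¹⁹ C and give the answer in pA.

I_n = √(2qI·B)
2qI·B = 2 × 1.602×10⁻¹⁹ × 4.24×10⁻⁷ × 6.39×10⁵ = 8.68×10⁻²⁰ A²
I_n = √(8.68×10⁻²⁰) = 2.95×10⁻¹⁰ A = 295 pA

295 pA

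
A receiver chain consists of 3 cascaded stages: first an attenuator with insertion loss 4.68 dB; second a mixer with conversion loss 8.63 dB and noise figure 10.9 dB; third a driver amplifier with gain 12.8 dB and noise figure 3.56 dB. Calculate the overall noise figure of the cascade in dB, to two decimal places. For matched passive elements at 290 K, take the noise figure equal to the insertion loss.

18.02 dB

Convert to linear (a loss of L dB is a gain of −L dB): F_i = 10^(NF_i/10), G_i = 10^(G_i,dB/10)
  Stage 1: F_1 = 10^(4.68/10) = 2.938, G_1 = 10^(−4.68/10) = 0.3404
  Stage 2: F_2 = 10^(10.9/10) = 12.30, G_2 = 10^(−8.63/10) = 0.1371
  Stage 3: F_3 = 10^(3.56/10) = 2.270, G_3 = 10^(12.8/10) = 19.05
Friis cascade:
  F = 2.938 + (12.30 − 1)/0.3404 + (2.270 − 1)/0.04667 = 63.35
NF = 10 log₁₀(63.35) = 18.02 dB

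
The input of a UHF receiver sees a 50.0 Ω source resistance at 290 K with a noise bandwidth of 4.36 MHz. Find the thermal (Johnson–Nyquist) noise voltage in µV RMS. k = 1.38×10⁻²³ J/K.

1.87 µV

V_n = √(4kTRB)
4kTRB = 4 × 1.38×10⁻²³ × 290 × 5.00×10¹ × 4.36×10⁶ = 3.49×10⁻¹² V²
V_n = √(3.49×10⁻¹²) = 1.87×10⁻⁶ V = 1.87 µV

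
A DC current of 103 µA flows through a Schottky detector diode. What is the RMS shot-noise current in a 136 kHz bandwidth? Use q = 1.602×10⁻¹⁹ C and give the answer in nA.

I_n = √(2qI·B)
2qI·B = 2 × 1.602×10⁻¹⁹ × 1.03×10⁻⁴ × 1.36×10⁵ = 4.49×10⁻¹⁸ A²
I_n = √(4.49×10⁻¹⁸) = 2.12×10⁻⁹ A = 2.12 nA

2.12 nA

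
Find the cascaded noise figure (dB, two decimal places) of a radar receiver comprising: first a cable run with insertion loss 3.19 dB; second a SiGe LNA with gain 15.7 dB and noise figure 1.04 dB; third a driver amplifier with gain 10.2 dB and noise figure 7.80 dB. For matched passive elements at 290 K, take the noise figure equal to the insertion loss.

Convert to linear (a loss of L dB is a gain of −L dB): F_i = 10^(NF_i/10), G_i = 10^(G_i,dB/10)
  Stage 1: F_1 = 10^(3.19/10) = 2.084, G_1 = 10^(−3.19/10) = 0.4797
  Stage 2: F_2 = 10^(1.04/10) = 1.271, G_2 = 10^(15.7/10) = 37.15
  Stage 3: F_3 = 10^(7.80/10) = 6.026, G_3 = 10^(10.2/10) = 10.47
Friis cascade:
  F = 2.084 + (1.271 − 1)/0.4797 + (6.026 − 1)/17.82 = 2.930
NF = 10 log₁₀(2.930) = 4.67 dB

4.67 dB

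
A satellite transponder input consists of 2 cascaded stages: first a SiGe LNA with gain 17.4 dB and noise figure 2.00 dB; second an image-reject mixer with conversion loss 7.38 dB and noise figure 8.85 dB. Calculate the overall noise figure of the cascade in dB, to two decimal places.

2.32 dB

Convert to linear (a loss of L dB is a gain of −L dB): F_i = 10^(NF_i/10), G_i = 10^(G_i,dB/10)
  Stage 1: F_1 = 10^(2.00/10) = 1.585, G_1 = 10^(17.4/10) = 54.95
  Stage 2: F_2 = 10^(8.85/10) = 7.674, G_2 = 10^(−7.38/10) = 0.1828
Friis cascade:
  F = 1.585 + (7.674 − 1)/54.95 = 1.706
NF = 10 log₁₀(1.706) = 2.32 dB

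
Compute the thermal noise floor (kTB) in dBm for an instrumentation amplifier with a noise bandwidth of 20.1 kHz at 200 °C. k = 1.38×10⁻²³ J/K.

T = 200 °C + 273.15 = 473.15 K
P_n = kTB = 1.38×10⁻²³ × 473.15 × 2.01×10⁴ = 1.31×10⁻¹⁶ W
In dBm: 10 log₁₀(1.31×10⁻¹⁶ / 10⁻³) = −128.8 dBm

−128.8 dBm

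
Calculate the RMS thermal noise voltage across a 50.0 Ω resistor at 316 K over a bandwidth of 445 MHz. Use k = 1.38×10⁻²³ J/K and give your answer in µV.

19.7 µV

V_n = √(4kTRB)
4kTRB = 4 × 1.38×10⁻²³ × 316 × 5.00×10¹ × 4.45×10⁸ = 3.88×10⁻¹⁰ V²
V_n = √(3.88×10⁻¹⁰) = 1.97×10⁻⁵ V = 19.7 µV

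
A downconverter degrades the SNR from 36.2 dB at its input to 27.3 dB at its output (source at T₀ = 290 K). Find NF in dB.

8.9 dB

NF (dB) = SNR_in(dB) − SNR_out(dB) when the source is at T₀
NF = 36.2 − 27.3 = 8.9 dB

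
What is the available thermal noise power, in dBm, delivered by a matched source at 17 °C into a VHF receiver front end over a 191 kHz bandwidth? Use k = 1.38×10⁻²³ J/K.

−121.2 dBm

T = 17 °C + 273.15 = 290.15 K
P_n = kTB = 1.38×10⁻²³ × 290.15 × 1.91×10⁵ = 7.65×10⁻¹⁶ W
In dBm: 10 log₁₀(7.65×10⁻¹⁶ / 10⁻³) = −121.2 dBm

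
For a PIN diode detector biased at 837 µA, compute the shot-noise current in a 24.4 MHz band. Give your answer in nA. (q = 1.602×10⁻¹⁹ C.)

80.9 nA

I_n = √(2qI·B)
2qI·B = 2 × 1.602×10⁻¹⁹ × 8.37×10⁻⁴ × 2.44×10⁷ = 6.54×10⁻¹⁵ A²
I_n = √(6.54×10⁻¹⁵) = 8.09×10⁻⁸ A = 80.9 nA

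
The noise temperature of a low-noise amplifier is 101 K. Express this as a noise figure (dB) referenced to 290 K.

1.30 dB

F = 1 + T_e/T₀ = 1 + 101/290 = 1.34828
NF = 10 log₁₀(1.34828) = 1.30 dB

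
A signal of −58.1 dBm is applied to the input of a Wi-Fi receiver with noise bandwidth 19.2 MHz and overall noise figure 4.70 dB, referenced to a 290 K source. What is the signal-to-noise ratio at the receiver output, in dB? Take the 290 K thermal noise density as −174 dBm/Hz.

38.4 dB

Noise floor: N = −174 + 10 log₁₀(B) + NF
10 log₁₀(1.92×10⁷) = 72.83 dB
N = −174 + 72.83 + 4.70 = −96.47 dBm
SNR = P_sig − N = −58.1 − (−96.47) = 38.37 dB → 38.4 dB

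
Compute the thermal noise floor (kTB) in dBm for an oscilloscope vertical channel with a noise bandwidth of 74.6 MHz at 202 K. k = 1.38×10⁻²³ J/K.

P_n = kTB = 1.38×10⁻²³ × 202 × 7.46×10⁷ = 2.08×10⁻¹³ W
In dBm: 10 log₁₀(2.08×10⁻¹³ / 10⁻³) = −96.8 dBm

−96.8 dBm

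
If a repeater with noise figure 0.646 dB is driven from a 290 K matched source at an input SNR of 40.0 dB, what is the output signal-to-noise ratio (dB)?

By definition F = SNR_in/SNR_out, so in dB: SNR_out = SNR_in − NF
SNR_out = 40.0 − 0.646 = 39.354 dB

39.354 dB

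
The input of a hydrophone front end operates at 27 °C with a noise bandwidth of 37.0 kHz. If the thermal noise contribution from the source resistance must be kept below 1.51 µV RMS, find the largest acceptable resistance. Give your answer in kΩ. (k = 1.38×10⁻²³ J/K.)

T = 27 °C + 273.15 = 300.15 K
Johnson–Nyquist: V_n = √(4kTRB) ⇒ R = V_n² / (4kTB)
4kTB = 4 × 1.38×10⁻²³ × 300.15 × 3.70×10⁴ = 6.13×10⁻¹⁶
R = (1.51×10⁻⁶)² / 6.13×10⁻¹⁶ = 3.72×10³ Ω = 3.72 kΩ

3.72 kΩ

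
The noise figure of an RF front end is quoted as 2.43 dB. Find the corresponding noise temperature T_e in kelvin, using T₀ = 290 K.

217 K

F = 10^(2.43/10) = 1.74985
T_e = (F − 1)·T₀ = (1.74985 − 1) × 290 = 217 K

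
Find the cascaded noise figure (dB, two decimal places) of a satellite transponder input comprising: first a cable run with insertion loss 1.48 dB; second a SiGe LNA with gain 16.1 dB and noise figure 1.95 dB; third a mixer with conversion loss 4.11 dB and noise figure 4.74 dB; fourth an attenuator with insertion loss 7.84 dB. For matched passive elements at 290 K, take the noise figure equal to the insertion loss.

Convert to linear (a loss of L dB is a gain of −L dB): F_i = 10^(NF_i/10), G_i = 10^(G_i,dB/10)
  Stage 1: F_1 = 10^(1.48/10) = 1.406, G_1 = 10^(−1.48/10) = 0.7112
  Stage 2: F_2 = 10^(1.95/10) = 1.567, G_2 = 10^(16.1/10) = 40.74
  Stage 3: F_3 = 10^(4.74/10) = 2.979, G_3 = 10^(−4.11/10) = 0.3882
  Stage 4: F_4 = 10^(7.84/10) = 6.081, G_4 = 10^(−7.84/10) = 0.1644
Friis cascade:
  F = 1.406 + (1.567 − 1)/0.7112 + (2.979 − 1)/28.97 + (6.081 − 1)/11.25 = 2.723
NF = 10 log₁₀(2.723) = 4.35 dB

4.35 dB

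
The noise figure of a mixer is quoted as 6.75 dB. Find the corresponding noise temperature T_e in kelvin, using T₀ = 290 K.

F = 10^(6.75/10) = 4.73151
T_e = (F − 1)·T₀ = (4.73151 − 1) × 290 = 1082 K

1082 K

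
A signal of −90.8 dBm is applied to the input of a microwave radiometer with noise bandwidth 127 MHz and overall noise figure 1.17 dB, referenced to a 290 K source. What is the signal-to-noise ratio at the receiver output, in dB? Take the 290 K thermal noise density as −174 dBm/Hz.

1.0 dB

Noise floor: N = −174 + 10 log₁₀(B) + NF
10 log₁₀(1.27×10⁸) = 81.04 dB
N = −174 + 81.04 + 1.17 = −91.79 dBm
SNR = P_sig − N = −90.8 − (−91.79) = 0.99 dB → 1.0 dB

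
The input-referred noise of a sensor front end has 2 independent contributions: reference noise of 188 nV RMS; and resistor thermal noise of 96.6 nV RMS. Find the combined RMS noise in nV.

211 nV

Uncorrelated sources add in power (mean-square): V_tot = √(ΣV_i²)
V_tot = √[(1.88×10⁻⁷)² + (9.66×10⁻⁸)²] = 2.11×10⁻⁷ V = 211 nV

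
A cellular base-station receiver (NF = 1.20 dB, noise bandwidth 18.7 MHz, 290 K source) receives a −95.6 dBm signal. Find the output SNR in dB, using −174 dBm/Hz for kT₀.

Noise floor: N = −174 + 10 log₁₀(B) + NF
10 log₁₀(1.87×10⁷) = 72.72 dB
N = −174 + 72.72 + 1.20 = −100.08 dBm
SNR = P_sig − N = −95.6 − (−100.08) = 4.48 dB → 4.5 dB

4.5 dB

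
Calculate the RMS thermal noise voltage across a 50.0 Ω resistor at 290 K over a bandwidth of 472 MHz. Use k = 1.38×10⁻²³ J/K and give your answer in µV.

19.4 µV

V_n = √(4kTRB)
4kTRB = 4 × 1.38×10⁻²³ × 290 × 5.00×10¹ × 4.72×10⁸ = 3.78×10⁻¹⁰ V²
V_n = √(3.78×10⁻¹⁰) = 1.94×10⁻⁵ V = 19.4 µV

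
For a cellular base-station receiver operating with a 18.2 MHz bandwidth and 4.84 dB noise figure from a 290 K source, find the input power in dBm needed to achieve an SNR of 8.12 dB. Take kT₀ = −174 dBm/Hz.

Sensitivity = −174 + 10 log₁₀(B) + NF + SNR_min
= −174 + 72.6 + 4.84 + 8.12
= −88.44 dBm → −88.4 dBm

−88.4 dBm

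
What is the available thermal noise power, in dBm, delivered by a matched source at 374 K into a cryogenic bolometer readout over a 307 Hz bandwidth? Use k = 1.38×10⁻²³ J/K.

P_n = kTB = 1.38×10⁻²³ × 374 × 3.07×10² = 1.58×10⁻¹⁸ W
In dBm: 10 log₁₀(1.58×10⁻¹⁸ / 10⁻³) = −148.0 dBm

−148.0 dBm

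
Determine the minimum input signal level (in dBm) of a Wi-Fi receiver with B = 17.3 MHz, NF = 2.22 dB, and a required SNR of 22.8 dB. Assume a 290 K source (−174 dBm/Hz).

Sensitivity = −174 + 10 log₁₀(B) + NF + SNR_min
= −174 + 72.38 + 2.22 + 22.8
= −76.60 dBm → −76.6 dBm

−76.6 dBm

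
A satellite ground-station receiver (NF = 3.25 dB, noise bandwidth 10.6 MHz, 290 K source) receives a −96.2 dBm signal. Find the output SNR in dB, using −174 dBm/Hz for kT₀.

Noise floor: N = −174 + 10 log₁₀(B) + NF
10 log₁₀(1.06×10⁷) = 70.25 dB
N = −174 + 70.25 + 3.25 = −100.50 dBm
SNR = P_sig − N = −96.2 − (−100.50) = 4.30 dB → 4.3 dB

4.3 dB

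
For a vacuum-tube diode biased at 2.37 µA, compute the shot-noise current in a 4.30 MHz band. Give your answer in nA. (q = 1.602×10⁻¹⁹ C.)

1.81 nA

I_n = √(2qI·B)
2qI·B = 2 × 1.602×10⁻¹⁹ × 2.37×10⁻⁶ × 4.30×10⁶ = 3.27×10⁻¹⁸ A²
I_n = √(3.27×10⁻¹⁸) = 1.81×10⁻⁹ A = 1.81 nA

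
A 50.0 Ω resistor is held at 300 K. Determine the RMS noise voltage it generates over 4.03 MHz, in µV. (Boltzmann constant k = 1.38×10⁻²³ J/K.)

V_n = √(4kTRB)
4kTRB = 4 × 1.38×10⁻²³ × 300 × 5.00×10¹ × 4.03×10⁶ = 3.34×10⁻¹² V²
V_n = √(3.34×10⁻¹²) = 1.83×10⁻⁶ V = 1.83 µV

1.83 µV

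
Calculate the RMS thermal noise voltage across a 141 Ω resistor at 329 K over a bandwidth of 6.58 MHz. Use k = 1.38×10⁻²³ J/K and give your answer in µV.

V_n = √(4kTRB)
4kTRB = 4 × 1.38×10⁻²³ × 329 × 1.41×10² × 6.58×10⁶ = 1.68×10⁻¹¹ V²
V_n = √(1.68×10⁻¹¹) = 4.10×10⁻⁶ V = 4.10 µV

4.10 µV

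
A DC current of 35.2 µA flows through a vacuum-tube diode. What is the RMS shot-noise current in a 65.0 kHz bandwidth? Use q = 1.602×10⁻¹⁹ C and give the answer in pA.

856 pA

I_n = √(2qI·B)
2qI·B = 2 × 1.602×10⁻¹⁹ × 3.52×10⁻⁵ × 6.50×10⁴ = 7.33×10⁻¹⁹ A²
I_n = √(7.33×10⁻¹⁹) = 8.56×10⁻¹⁰ A = 856 pA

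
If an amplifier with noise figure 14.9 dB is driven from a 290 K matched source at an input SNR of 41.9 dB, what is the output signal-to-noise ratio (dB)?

By definition F = SNR_in/SNR_out, so in dB: SNR_out = SNR_in − NF
SNR_out = 41.9 − 14.9 = 27.0 dB

27.0 dB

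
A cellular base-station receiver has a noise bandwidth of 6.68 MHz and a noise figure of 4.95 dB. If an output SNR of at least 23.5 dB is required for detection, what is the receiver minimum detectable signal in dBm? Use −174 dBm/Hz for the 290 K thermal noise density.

−77.3 dBm

Sensitivity = −174 + 10 log₁₀(B) + NF + SNR_min
= −174 + 68.25 + 4.95 + 23.5
= −77.30 dBm → −77.3 dBm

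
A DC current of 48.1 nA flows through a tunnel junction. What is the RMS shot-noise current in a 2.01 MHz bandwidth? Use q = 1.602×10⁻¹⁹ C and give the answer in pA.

176 pA

I_n = √(2qI·B)
2qI·B = 2 × 1.602×10⁻¹⁹ × 4.81×10⁻⁸ × 2.01×10⁶ = 3.10×10⁻²⁰ A²
I_n = √(3.10×10⁻²⁰) = 1.76×10⁻¹⁰ A = 176 pA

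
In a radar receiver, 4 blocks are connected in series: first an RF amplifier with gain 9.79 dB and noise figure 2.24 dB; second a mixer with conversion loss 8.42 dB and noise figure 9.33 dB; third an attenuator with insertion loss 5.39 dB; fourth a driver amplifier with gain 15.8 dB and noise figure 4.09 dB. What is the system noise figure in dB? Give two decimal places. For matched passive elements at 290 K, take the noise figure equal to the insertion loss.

Convert to linear (a loss of L dB is a gain of −L dB): F_i = 10^(NF_i/10), G_i = 10^(G_i,dB/10)
  Stage 1: F_1 = 10^(2.24/10) = 1.675, G_1 = 10^(9.79/10) = 9.528
  Stage 2: F_2 = 10^(9.33/10) = 8.570, G_2 = 10^(−8.42/10) = 0.1439
  Stage 3: F_3 = 10^(5.39/10) = 3.459, G_3 = 10^(−5.39/10) = 0.2891
  Stage 4: F_4 = 10^(4.09/10) = 2.564, G_4 = 10^(15.8/10) = 38.02
Friis cascade:
  F = 1.675 + (8.570 − 1)/9.528 + (3.459 − 1)/1.371 + (2.564 − 1)/0.3963 = 8.211
NF = 10 log₁₀(8.211) = 9.14 dB

9.14 dB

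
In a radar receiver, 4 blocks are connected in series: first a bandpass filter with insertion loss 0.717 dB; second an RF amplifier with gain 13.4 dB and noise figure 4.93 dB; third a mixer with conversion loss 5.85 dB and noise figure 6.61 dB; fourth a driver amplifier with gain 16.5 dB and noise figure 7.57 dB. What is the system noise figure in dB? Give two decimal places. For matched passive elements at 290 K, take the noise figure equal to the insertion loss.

6.85 dB

Convert to linear (a loss of L dB is a gain of −L dB): F_i = 10^(NF_i/10), G_i = 10^(G_i,dB/10)
  Stage 1: F_1 = 10^(0.717/10) = 1.180, G_1 = 10^(−0.717/10) = 0.8478
  Stage 2: F_2 = 10^(4.93/10) = 3.112, G_2 = 10^(13.4/10) = 21.88
  Stage 3: F_3 = 10^(6.61/10) = 4.581, G_3 = 10^(−5.85/10) = 0.2600
  Stage 4: F_4 = 10^(7.57/10) = 5.715, G_4 = 10^(16.5/10) = 44.67
Friis cascade:
  F = 1.180 + (3.112 − 1)/0.8478 + (4.581 − 1)/18.55 + (5.715 − 1)/4.823 = 4.841
NF = 10 log₁₀(4.841) = 6.85 dB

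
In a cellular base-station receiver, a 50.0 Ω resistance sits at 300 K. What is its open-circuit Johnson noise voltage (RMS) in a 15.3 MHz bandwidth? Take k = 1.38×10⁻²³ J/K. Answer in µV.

3.56 µV

V_n = √(4kTRB)
4kTRB = 4 × 1.38×10⁻²³ × 300 × 5.00×10¹ × 1.53×10⁷ = 1.27×10⁻¹¹ V²
V_n = √(1.27×10⁻¹¹) = 3.56×10⁻⁶ V = 3.56 µV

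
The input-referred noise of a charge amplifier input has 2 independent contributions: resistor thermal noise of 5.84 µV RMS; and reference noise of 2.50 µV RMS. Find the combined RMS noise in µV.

Uncorrelated sources add in power (mean-square): V_tot = √(ΣV_i²)
V_tot = √[(5.84×10⁻⁶)² + (2.50×10⁻⁶)²] = 6.35×10⁻⁶ V = 6.35 µV

6.35 µV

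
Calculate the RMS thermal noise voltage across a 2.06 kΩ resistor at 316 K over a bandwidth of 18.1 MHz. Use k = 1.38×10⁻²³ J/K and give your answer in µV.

25.5 µV

V_n = √(4kTRB)
4kTRB = 4 × 1.38×10⁻²³ × 316 × 2.06×10³ × 1.81×10⁷ = 6.50×10⁻¹⁰ V²
V_n = √(6.50×10⁻¹⁰) = 2.55×10⁻⁵ V = 25.5 µV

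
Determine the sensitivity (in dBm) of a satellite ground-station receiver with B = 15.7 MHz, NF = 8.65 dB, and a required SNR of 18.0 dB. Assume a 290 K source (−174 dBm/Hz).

−75.4 dBm

Sensitivity = −174 + 10 log₁₀(B) + NF + SNR_min
= −174 + 71.96 + 8.65 + 18.0
= −75.39 dBm → −75.4 dBm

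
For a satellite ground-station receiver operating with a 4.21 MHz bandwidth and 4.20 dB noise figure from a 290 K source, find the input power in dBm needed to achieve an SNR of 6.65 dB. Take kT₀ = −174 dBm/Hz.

Sensitivity = −174 + 10 log₁₀(B) + NF + SNR_min
= −174 + 66.24 + 4.20 + 6.65
= −96.91 dBm → −96.9 dBm

−96.9 dBm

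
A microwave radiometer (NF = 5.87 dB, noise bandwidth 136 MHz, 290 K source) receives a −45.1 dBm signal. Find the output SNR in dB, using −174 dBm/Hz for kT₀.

41.7 dB

Noise floor: N = −174 + 10 log₁₀(B) + NF
10 log₁₀(1.36×10⁸) = 81.34 dB
N = −174 + 81.34 + 5.87 = −86.79 dBm
SNR = P_sig − N = −45.1 − (−86.79) = 41.69 dB → 41.7 dB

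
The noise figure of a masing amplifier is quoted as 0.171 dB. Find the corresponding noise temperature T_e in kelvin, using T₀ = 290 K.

F = 10^(0.171/10) = 1.04016
T_e = (F − 1)·T₀ = (1.04016 − 1) × 290 = 11.6 K

11.6 K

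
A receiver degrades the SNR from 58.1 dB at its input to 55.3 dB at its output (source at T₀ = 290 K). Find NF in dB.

NF (dB) = SNR_in(dB) − SNR_out(dB) when the source is at T₀
NF = 58.1 − 55.3 = 2.8 dB

2.8 dB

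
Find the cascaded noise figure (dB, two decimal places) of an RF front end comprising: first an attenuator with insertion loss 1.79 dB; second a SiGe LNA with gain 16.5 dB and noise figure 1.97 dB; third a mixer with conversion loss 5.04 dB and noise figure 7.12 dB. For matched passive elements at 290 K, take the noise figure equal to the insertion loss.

Convert to linear (a loss of L dB is a gain of −L dB): F_i = 10^(NF_i/10), G_i = 10^(G_i,dB/10)
  Stage 1: F_1 = 10^(1.79/10) = 1.510, G_1 = 10^(−1.79/10) = 0.6622
  Stage 2: F_2 = 10^(1.97/10) = 1.574, G_2 = 10^(16.5/10) = 44.67
  Stage 3: F_3 = 10^(7.12/10) = 5.152, G_3 = 10^(−5.04/10) = 0.3133
Friis cascade:
  F = 1.510 + (1.574 − 1)/0.6622 + (5.152 − 1)/29.58 = 2.517
NF = 10 log₁₀(2.517) = 4.01 dB

4.01 dB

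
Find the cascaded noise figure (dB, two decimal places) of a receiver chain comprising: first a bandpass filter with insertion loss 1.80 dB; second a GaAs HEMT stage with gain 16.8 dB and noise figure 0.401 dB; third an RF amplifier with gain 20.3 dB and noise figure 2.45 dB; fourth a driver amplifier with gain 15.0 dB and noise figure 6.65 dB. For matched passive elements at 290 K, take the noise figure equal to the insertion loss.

2.27 dB

Convert to linear (a loss of L dB is a gain of −L dB): F_i = 10^(NF_i/10), G_i = 10^(G_i,dB/10)
  Stage 1: F_1 = 10^(1.80/10) = 1.514, G_1 = 10^(−1.80/10) = 0.6607
  Stage 2: F_2 = 10^(0.401/10) = 1.097, G_2 = 10^(16.8/10) = 47.86
  Stage 3: F_3 = 10^(2.45/10) = 1.758, G_3 = 10^(20.3/10) = 107.2
  Stage 4: F_4 = 10^(6.65/10) = 4.624, G_4 = 10^(15.0/10) = 31.62
Friis cascade:
  F = 1.514 + (1.097 − 1)/0.6607 + (1.758 − 1)/31.62 + (4.624 − 1)/3388 = 1.685
NF = 10 log₁₀(1.685) = 2.27 dB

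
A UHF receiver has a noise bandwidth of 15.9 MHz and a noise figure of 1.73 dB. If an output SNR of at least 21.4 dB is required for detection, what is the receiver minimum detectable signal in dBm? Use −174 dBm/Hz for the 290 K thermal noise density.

−78.9 dBm

Sensitivity = −174 + 10 log₁₀(B) + NF + SNR_min
= −174 + 72.01 + 1.73 + 21.4
= −78.86 dBm → −78.9 dBm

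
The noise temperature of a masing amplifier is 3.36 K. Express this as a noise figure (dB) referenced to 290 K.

0.050 dB

F = 1 + T_e/T₀ = 1 + 3.36/290 = 1.01159
NF = 10 log₁₀(1.01159) = 0.050 dB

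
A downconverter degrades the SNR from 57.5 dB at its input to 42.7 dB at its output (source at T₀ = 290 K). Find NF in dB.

NF (dB) = SNR_in(dB) − SNR_out(dB) when the source is at T₀
NF = 57.5 − 42.7 = 14.8 dB

14.8 dB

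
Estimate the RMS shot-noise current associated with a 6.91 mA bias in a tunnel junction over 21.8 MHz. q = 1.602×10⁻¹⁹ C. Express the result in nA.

I_n = √(2qI·B)
2qI·B = 2 × 1.602×10⁻¹⁹ × 6.91×10⁻³ × 2.18×10⁷ = 4.83×10⁻¹⁴ A²
I_n = √(4.83×10⁻¹⁴) = 2.20×10⁻⁷ A = 220 nA

220 nA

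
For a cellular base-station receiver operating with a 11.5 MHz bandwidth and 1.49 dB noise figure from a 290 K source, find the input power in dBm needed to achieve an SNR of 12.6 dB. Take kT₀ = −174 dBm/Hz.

−89.3 dBm

Sensitivity = −174 + 10 log₁₀(B) + NF + SNR_min
= −174 + 70.61 + 1.49 + 12.6
= −89.30 dBm → −89.3 dBm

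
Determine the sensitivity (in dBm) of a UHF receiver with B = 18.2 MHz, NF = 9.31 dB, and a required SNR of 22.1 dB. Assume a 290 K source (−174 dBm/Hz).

Sensitivity = −174 + 10 log₁₀(B) + NF + SNR_min
= −174 + 72.6 + 9.31 + 22.1
= −69.99 dBm → −70.0 dBm

−70.0 dBm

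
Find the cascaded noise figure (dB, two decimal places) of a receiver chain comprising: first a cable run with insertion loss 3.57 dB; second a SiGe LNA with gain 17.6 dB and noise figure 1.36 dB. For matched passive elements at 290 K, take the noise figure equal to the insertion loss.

Convert to linear (a loss of L dB is a gain of −L dB): F_i = 10^(NF_i/10), G_i = 10^(G_i,dB/10)
  Stage 1: F_1 = 10^(3.57/10) = 2.275, G_1 = 10^(−3.57/10) = 0.4395
  Stage 2: F_2 = 10^(1.36/10) = 1.368, G_2 = 10^(17.6/10) = 57.54
Friis cascade:
  F = 2.275 + (1.368 − 1)/0.4395 = 3.112
NF = 10 log₁₀(3.112) = 4.93 dB

4.93 dB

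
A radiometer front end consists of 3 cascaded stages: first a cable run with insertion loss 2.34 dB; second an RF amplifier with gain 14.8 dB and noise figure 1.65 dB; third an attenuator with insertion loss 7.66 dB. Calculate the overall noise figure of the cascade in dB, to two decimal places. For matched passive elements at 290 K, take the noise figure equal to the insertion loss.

4.44 dB

Convert to linear (a loss of L dB is a gain of −L dB): F_i = 10^(NF_i/10), G_i = 10^(G_i,dB/10)
  Stage 1: F_1 = 10^(2.34/10) = 1.714, G_1 = 10^(−2.34/10) = 0.5834
  Stage 2: F_2 = 10^(1.65/10) = 1.462, G_2 = 10^(14.8/10) = 30.20
  Stage 3: F_3 = 10^(7.66/10) = 5.834, G_3 = 10^(−7.66/10) = 0.1714
Friis cascade:
  F = 1.714 + (1.462 − 1)/0.5834 + (5.834 − 1)/17.62 = 2.780
NF = 10 log₁₀(2.780) = 4.44 dB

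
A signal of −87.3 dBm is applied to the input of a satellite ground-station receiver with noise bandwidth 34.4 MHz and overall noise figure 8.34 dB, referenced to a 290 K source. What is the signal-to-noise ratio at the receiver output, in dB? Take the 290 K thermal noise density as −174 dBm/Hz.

3.0 dB

Noise floor: N = −174 + 10 log₁₀(B) + NF
10 log₁₀(3.44×10⁷) = 75.37 dB
N = −174 + 75.37 + 8.34 = −90.29 dBm
SNR = P_sig − N = −87.3 − (−90.29) = 2.99 dB → 3.0 dB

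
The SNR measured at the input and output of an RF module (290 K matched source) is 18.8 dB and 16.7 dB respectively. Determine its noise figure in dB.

NF (dB) = SNR_in(dB) − SNR_out(dB) when the source is at T₀
NF = 18.8 − 16.7 = 2.1 dB

2.1 dB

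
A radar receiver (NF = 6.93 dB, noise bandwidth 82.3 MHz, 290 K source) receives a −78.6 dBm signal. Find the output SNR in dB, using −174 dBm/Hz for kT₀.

Noise floor: N = −174 + 10 log₁₀(B) + NF
10 log₁₀(8.23×10⁷) = 79.15 dB
N = −174 + 79.15 + 6.93 = −87.92 dBm
SNR = P_sig − N = −78.6 − (−87.92) = 9.32 dB → 9.3 dB

9.3 dB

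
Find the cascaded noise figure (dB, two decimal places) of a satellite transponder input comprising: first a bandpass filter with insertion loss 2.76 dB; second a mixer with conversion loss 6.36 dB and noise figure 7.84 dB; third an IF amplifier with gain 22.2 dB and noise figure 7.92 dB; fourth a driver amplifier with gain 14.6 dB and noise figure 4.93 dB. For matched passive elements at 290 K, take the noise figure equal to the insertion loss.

Convert to linear (a loss of L dB is a gain of −L dB): F_i = 10^(NF_i/10), G_i = 10^(G_i,dB/10)
  Stage 1: F_1 = 10^(2.76/10) = 1.888, G_1 = 10^(−2.76/10) = 0.5297
  Stage 2: F_2 = 10^(7.84/10) = 6.081, G_2 = 10^(−6.36/10) = 0.2312
  Stage 3: F_3 = 10^(7.92/10) = 6.194, G_3 = 10^(22.2/10) = 166.0
  Stage 4: F_4 = 10^(4.93/10) = 3.112, G_4 = 10^(14.6/10) = 28.84
Friis cascade:
  F = 1.888 + (6.081 − 1)/0.5297 + (6.194 − 1)/0.1225 + (3.112 − 1)/20.32 = 54.00
NF = 10 log₁₀(54.00) = 17.32 dB

17.32 dB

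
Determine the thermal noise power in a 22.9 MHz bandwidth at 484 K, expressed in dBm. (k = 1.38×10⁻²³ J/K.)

P_n = kTB = 1.38×10⁻²³ × 484 × 2.29×10⁷ = 1.53×10⁻¹³ W
In dBm: 10 log₁₀(1.53×10⁻¹³ / 10⁻³) = −98.2 dBm

−98.2 dBm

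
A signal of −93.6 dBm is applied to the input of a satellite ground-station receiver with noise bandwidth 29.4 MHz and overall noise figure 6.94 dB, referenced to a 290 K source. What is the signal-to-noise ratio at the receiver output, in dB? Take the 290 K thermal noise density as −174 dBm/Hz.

−1.2 dB

Noise floor: N = −174 + 10 log₁₀(B) + NF
10 log₁₀(2.94×10⁷) = 74.68 dB
N = −174 + 74.68 + 6.94 = −92.38 dBm
SNR = P_sig − N = −93.6 − (−92.38) = −1.22 dB → −1.2 dB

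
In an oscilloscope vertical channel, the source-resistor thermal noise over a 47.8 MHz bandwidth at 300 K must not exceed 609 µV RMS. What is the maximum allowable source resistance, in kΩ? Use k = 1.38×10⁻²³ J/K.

469 kΩ

Johnson–Nyquist: V_n = √(4kTRB) ⇒ R = V_n² / (4kTB)
4kTB = 4 × 1.38×10⁻²³ × 300 × 4.78×10⁷ = 7.92×10⁻¹³
R = (6.09×10⁻⁴)² / 7.92×10⁻¹³ = 4.69×10⁵ Ω = 469 kΩ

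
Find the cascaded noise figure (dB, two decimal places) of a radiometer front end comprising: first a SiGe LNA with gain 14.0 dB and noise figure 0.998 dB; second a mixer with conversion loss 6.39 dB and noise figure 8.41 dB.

1.75 dB

Convert to linear (a loss of L dB is a gain of −L dB): F_i = 10^(NF_i/10), G_i = 10^(G_i,dB/10)
  Stage 1: F_1 = 10^(0.998/10) = 1.258, G_1 = 10^(14.0/10) = 25.12
  Stage 2: F_2 = 10^(8.41/10) = 6.934, G_2 = 10^(−6.39/10) = 0.2296
Friis cascade:
  F = 1.258 + (6.934 − 1)/25.12 = 1.495
NF = 10 log₁₀(1.495) = 1.75 dB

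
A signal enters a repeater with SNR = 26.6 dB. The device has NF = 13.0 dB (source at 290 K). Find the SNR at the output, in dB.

By definition F = SNR_in/SNR_out, so in dB: SNR_out = SNR_in − NF
SNR_out = 26.6 − 13.0 = 13.6 dB

13.6 dB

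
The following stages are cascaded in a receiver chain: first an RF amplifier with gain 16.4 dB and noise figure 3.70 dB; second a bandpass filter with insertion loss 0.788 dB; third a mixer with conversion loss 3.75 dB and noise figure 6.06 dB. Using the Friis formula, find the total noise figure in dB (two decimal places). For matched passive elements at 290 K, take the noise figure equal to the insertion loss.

3.86 dB

Convert to linear (a loss of L dB is a gain of −L dB): F_i = 10^(NF_i/10), G_i = 10^(G_i,dB/10)
  Stage 1: F_1 = 10^(3.70/10) = 2.344, G_1 = 10^(16.4/10) = 43.65
  Stage 2: F_2 = 10^(0.788/10) = 1.199, G_2 = 10^(−0.788/10) = 0.8341
  Stage 3: F_3 = 10^(6.06/10) = 4.036, G_3 = 10^(−3.75/10) = 0.4217
Friis cascade:
  F = 2.344 + (1.199 − 1)/43.65 + (4.036 − 1)/36.41 = 2.432
NF = 10 log₁₀(2.432) = 3.86 dB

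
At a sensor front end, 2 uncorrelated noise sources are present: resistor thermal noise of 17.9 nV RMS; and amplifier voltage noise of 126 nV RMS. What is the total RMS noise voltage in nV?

127 nV

Uncorrelated sources add in power (mean-square): V_tot = √(ΣV_i²)
V_tot = √[(1.79×10⁻⁸)² + (1.26×10⁻⁷)²] = 1.27×10⁻⁷ V = 127 nV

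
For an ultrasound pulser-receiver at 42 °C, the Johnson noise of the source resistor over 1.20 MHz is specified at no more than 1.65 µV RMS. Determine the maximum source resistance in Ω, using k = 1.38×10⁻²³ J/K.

130 Ω

T = 42 °C + 273.15 = 315.15 K
Johnson–Nyquist: V_n = √(4kTRB) ⇒ R = V_n² / (4kTB)
4kTB = 4 × 1.38×10⁻²³ × 315.15 × 1.20×10⁶ = 2.09×10⁻¹⁴
R = (1.65×10⁻⁶)² / 2.09×10⁻¹⁴ = 1.30×10² Ω = 130 Ω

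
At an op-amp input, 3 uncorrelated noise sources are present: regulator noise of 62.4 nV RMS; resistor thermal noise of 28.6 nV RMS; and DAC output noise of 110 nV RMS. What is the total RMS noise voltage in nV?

130 nV

Uncorrelated sources add in power (mean-square): V_tot = √(ΣV_i²)
V_tot = √[(6.24×10⁻⁸)² + (2.86×10⁻⁸)² + (1.10×10⁻⁷)²] = 1.30×10⁻⁷ V = 130 nV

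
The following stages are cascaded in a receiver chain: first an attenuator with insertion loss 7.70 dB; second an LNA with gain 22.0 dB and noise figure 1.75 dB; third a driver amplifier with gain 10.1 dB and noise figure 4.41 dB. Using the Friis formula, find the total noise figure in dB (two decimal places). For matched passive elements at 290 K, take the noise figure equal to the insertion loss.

Convert to linear (a loss of L dB is a gain of −L dB): F_i = 10^(NF_i/10), G_i = 10^(G_i,dB/10)
  Stage 1: F_1 = 10^(7.70/10) = 5.888, G_1 = 10^(−7.70/10) = 0.1698
  Stage 2: F_2 = 10^(1.75/10) = 1.496, G_2 = 10^(22.0/10) = 158.5
  Stage 3: F_3 = 10^(4.41/10) = 2.761, G_3 = 10^(10.1/10) = 10.23
Friis cascade:
  F = 5.888 + (1.496 − 1)/0.1698 + (2.761 − 1)/26.92 = 8.876
NF = 10 log₁₀(8.876) = 9.48 dB

9.48 dB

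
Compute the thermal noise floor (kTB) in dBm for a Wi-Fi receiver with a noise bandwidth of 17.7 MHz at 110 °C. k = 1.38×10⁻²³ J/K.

−100.3 dBm

T = 110 °C + 273.15 = 383.15 K
P_n = kTB = 1.38×10⁻²³ × 383.15 × 1.77×10⁷ = 9.36×10⁻¹⁴ W
In dBm: 10 log₁₀(9.36×10⁻¹⁴ / 10⁻³) = −100.3 dBm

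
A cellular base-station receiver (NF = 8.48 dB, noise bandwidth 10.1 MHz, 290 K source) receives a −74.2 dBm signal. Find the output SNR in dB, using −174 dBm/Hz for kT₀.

Noise floor: N = −174 + 10 log₁₀(B) + NF
10 log₁₀(1.01×10⁷) = 70.04 dB
N = −174 + 70.04 + 8.48 = −95.48 dBm
SNR = P_sig − N = −74.2 − (−95.48) = 21.28 dB → 21.3 dB

21.3 dB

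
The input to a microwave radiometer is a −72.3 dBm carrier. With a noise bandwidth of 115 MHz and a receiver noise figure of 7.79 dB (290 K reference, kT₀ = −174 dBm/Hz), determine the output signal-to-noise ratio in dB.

13.3 dB

Noise floor: N = −174 + 10 log₁₀(B) + NF
10 log₁₀(1.15×10⁸) = 80.61 dB
N = −174 + 80.61 + 7.79 = −85.60 dBm
SNR = P_sig − N = −72.3 − (−85.60) = 13.30 dB → 13.3 dB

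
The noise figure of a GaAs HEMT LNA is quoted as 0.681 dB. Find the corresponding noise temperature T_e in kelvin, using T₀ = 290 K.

49.2 K

F = 10^(0.681/10) = 1.16977
T_e = (F − 1)·T₀ = (1.16977 − 1) × 290 = 49.2 K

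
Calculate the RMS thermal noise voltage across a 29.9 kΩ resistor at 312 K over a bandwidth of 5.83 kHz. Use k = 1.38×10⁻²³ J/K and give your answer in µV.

V_n = √(4kTRB)
4kTRB = 4 × 1.38×10⁻²³ × 312 × 2.99×10⁴ × 5.83×10³ = 3.00×10⁻¹² V²
V_n = √(3.00×10⁻¹²) = 1.73×10⁻⁶ V = 1.73 µV

1.73 µV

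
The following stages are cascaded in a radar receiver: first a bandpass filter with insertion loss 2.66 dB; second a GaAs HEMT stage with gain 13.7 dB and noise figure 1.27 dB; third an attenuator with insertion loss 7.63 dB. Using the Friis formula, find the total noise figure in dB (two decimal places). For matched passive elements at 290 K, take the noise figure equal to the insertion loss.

4.55 dB

Convert to linear (a loss of L dB is a gain of −L dB): F_i = 10^(NF_i/10), G_i = 10^(G_i,dB/10)
  Stage 1: F_1 = 10^(2.66/10) = 1.845, G_1 = 10^(−2.66/10) = 0.5420
  Stage 2: F_2 = 10^(1.27/10) = 1.340, G_2 = 10^(13.7/10) = 23.44
  Stage 3: F_3 = 10^(7.63/10) = 5.794, G_3 = 10^(−7.63/10) = 0.1726
Friis cascade:
  F = 1.845 + (1.340 − 1)/0.5420 + (5.794 − 1)/12.71 = 2.849
NF = 10 log₁₀(2.849) = 4.55 dB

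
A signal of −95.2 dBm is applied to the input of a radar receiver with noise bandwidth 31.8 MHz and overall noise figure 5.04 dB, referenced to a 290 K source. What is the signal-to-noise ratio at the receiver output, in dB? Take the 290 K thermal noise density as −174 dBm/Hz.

−1.3 dB

Noise floor: N = −174 + 10 log₁₀(B) + NF
10 log₁₀(3.18×10⁷) = 75.02 dB
N = −174 + 75.02 + 5.04 = −93.94 dBm
SNR = P_sig − N = −95.2 − (−93.94) = −1.26 dB → −1.3 dB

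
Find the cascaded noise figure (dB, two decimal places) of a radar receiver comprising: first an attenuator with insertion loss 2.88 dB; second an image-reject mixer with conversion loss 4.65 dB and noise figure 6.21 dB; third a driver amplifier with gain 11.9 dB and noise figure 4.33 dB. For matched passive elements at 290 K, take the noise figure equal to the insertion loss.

12.50 dB

Convert to linear (a loss of L dB is a gain of −L dB): F_i = 10^(NF_i/10), G_i = 10^(G_i,dB/10)
  Stage 1: F_1 = 10^(2.88/10) = 1.941, G_1 = 10^(−2.88/10) = 0.5152
  Stage 2: F_2 = 10^(6.21/10) = 4.178, G_2 = 10^(−4.65/10) = 0.3428
  Stage 3: F_3 = 10^(4.33/10) = 2.710, G_3 = 10^(11.9/10) = 15.49
Friis cascade:
  F = 1.941 + (4.178 − 1)/0.5152 + (2.710 − 1)/0.1766 = 17.79
NF = 10 log₁₀(17.79) = 12.50 dB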